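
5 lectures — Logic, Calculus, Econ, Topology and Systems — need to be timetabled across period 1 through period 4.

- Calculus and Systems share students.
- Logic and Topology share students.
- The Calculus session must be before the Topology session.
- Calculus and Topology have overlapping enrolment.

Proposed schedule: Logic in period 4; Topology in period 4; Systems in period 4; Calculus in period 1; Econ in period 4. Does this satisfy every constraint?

No — it violates: Logic and Topology share students

Logic and Topology share students — violated.
Calculus and Topology have overlapping enrolment — holds.
Calculus and Systems share students — holds.
The Calculus session must be before the Topology session — holds.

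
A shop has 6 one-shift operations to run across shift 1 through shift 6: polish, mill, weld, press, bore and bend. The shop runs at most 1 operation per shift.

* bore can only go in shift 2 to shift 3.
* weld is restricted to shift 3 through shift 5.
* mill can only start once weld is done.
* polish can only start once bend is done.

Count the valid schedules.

27

Splitting on polish: it can be shift 2 (3), shift 3 (3), shift 4 (6), shift 5 (7), shift 6 (8). Listing each branch's schedules as (mill, weld, press, bore, bend) by shift number:
polish=shift 2: (5,4,6,3,1) (6,4,5,3,1) (6,5,4,3,1) — 3.
polish=shift 3: (5,4,6,2,1) (6,4,5,2,1) (6,5,4,2,1) — 3.
polish=shift 4: (5,3,6,2,1) (6,3,5,2,1) (6,5,1,2,3) (6,5,1,3,2) (6,5,2,3,1) (6,5,3,2,1) — 6.
polish=shift 5: (4,3,6,2,1) (6,3,1,2,4) (6,3,4,2,1) (6,4,1,2,3) (6,4,1,3,2) (6,4,2,3,1) (6,4,3,2,1) — 7.
polish=shift 6: (4,3,1,2,5) (4,3,5,2,1) (5,3,1,2,4) (5,3,4,2,1) (5,4,1,2,3) (5,4,1,3,2) (5,4,2,3,1) (5,4,3,2,1) — 8.
Summing: 3 + 3 + 6 + 7 + 8 = 27.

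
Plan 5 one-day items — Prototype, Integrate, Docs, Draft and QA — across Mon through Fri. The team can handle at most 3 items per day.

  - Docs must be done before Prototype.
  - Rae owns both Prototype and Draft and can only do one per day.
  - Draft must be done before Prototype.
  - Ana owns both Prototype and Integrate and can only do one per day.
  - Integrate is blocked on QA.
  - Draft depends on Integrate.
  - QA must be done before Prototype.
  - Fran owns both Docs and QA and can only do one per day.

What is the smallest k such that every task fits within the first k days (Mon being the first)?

The precedence chain requires at least 4 distinct days.
With at most 3 per day and 5 tasks, at least 2 days are needed.
4 works (last occupied day: Thu): for example Integrate -> Tue; QA -> Mon; Docs -> Tue; Prototype -> Thu; Draft -> Wed.

4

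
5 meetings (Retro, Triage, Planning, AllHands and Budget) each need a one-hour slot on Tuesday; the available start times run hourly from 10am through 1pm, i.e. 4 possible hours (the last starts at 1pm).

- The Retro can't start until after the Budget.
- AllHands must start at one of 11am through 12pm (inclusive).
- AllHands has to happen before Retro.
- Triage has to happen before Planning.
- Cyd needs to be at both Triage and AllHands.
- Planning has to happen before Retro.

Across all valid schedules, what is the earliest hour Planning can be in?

11am

Precedence pushes Planning to at least 11am; downstream work caps Planning at 12pm.
Planning at 11am is achievable: Planning in 11am, Budget in 10am, AllHands in 11am, Triage in 10am, Retro in 12pm.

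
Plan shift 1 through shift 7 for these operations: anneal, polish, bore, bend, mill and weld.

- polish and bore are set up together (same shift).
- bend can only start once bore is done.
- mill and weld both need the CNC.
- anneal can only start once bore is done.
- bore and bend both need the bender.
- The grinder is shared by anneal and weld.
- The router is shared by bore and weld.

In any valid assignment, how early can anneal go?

Precedence pushes anneal to at least shift 2.
anneal at shift 2 is achievable: mill -> shift 1, weld -> shift 3, anneal -> shift 2, bend -> shift 2, bore -> shift 1, polish -> shift 1.

shift 2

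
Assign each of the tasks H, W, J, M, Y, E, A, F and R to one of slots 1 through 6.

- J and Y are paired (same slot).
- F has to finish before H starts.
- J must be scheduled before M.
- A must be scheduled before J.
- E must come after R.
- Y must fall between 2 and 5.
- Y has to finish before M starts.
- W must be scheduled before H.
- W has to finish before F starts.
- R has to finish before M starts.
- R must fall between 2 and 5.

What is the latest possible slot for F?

5

Precedence pushes F to at least 2; downstream work caps F at 5.
F at 5 is achievable: Y=2, W=1, A=1, F=5, R=2, E=3, M=3, H=6, J=2.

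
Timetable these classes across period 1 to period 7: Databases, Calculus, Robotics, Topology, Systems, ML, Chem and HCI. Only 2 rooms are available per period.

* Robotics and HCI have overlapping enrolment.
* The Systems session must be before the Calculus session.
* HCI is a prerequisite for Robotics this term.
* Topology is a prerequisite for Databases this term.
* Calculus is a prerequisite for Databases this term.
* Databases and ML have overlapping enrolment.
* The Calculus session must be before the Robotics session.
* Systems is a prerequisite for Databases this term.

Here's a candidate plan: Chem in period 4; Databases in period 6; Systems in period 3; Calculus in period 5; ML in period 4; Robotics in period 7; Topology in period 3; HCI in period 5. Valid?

Yes, all constraints hold

Only 2 rooms are available per period — holds.
Databases and ML have overlapping enrolment — holds.
Systems is a prerequisite for Databases this term — holds.
The Systems session must be before the Calculus session — holds.
HCI is a prerequisite for Robotics this term — holds.
The Calculus session must be before the Robotics session — holds.
Robotics and HCI have overlapping enrolment — holds.
Topology is a prerequisite for Databases this term — holds.
Calculus is a prerequisite for Databases this term — holds.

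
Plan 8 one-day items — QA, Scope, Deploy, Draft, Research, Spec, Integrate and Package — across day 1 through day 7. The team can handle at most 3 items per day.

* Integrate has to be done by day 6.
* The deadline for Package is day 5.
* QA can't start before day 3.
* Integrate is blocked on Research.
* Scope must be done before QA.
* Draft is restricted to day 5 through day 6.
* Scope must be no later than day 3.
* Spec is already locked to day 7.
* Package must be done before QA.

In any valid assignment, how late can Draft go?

day 6

Draft is available from day 5; Draft's own window allows nothing later than day 6.
Draft at day 6 is achievable: Integrate in day 2; Scope in day 1; Research in day 1; Package in day 1; Deploy in day 2; QA in day 3; Draft in day 6; Spec in day 7.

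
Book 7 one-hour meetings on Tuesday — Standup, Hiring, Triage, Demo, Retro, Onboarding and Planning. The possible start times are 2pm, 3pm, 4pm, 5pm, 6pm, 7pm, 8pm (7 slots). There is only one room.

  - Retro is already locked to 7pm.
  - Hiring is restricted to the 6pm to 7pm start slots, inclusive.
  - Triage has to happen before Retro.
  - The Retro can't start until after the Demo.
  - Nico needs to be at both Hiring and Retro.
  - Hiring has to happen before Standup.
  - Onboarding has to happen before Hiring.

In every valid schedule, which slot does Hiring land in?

Hiring's window is 6pm–7pm.
Retro is fixed at 7pm, and Hiring can't share a slot with Retro.
So Hiring must be 6pm.

6pm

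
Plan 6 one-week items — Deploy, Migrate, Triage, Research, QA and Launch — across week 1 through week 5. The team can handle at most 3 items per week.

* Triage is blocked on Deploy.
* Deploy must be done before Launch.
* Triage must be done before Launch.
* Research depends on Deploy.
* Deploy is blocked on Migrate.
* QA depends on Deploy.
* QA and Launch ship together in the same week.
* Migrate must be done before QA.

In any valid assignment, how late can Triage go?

week 4

Precedence pushes Triage to at least week 3; downstream work caps Triage at week 4.
Triage at week 4 is achievable: Triage -> week 4; Launch -> week 5; Deploy -> week 2; Research -> week 3; Migrate -> week 1; QA -> week 5.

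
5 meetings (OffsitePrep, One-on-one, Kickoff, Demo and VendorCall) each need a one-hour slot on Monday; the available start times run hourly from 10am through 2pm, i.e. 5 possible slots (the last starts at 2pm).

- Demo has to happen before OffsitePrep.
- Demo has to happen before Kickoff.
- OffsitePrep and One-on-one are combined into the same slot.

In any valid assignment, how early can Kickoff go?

11am

Precedence pushes Kickoff to at least 11am.
Kickoff at 11am is achievable: VendorCall in 10am; One-on-one in 11am; Demo in 10am; OffsitePrep in 11am; Kickoff in 11am.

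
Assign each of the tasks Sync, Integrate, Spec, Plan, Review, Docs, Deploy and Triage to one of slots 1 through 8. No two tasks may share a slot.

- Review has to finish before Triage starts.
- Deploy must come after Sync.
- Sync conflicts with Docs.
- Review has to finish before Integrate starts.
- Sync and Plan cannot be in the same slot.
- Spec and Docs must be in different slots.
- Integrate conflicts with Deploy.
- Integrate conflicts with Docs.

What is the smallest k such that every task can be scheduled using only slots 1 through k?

The precedence chain requires at least 2 distinct slots.
With at most 1 per slot and 8 tasks, at least 8 slots are needed.
8 works (last occupied slot: 8): for example Sync in 2; Integrate in 3; Triage in 5; Deploy in 4; Review in 1; Spec in 6; Plan in 7; Docs in 8.

8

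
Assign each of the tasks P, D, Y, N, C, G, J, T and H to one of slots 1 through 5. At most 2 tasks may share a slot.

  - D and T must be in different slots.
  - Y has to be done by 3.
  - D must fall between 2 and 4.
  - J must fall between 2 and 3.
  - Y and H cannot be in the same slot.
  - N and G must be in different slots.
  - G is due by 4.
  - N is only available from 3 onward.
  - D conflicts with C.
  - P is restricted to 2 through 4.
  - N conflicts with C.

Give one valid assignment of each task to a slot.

J -> 2; Y -> 1; G -> 1; P -> 2; D -> 3; N -> 3; H -> 5; C -> 4; T -> 4

Checking: N(3) != G(1); D(3) != T(4); Y(1) != H(5); N(3) != C(4); D(3) != C(4); D=3 in [2,4]; G=1 in [1,4]; N=3 in [3,5]; Y=1 in [1,3]; P=2 in [2,4]; J=2 in [2,3]; max 2 per slot (cap 2).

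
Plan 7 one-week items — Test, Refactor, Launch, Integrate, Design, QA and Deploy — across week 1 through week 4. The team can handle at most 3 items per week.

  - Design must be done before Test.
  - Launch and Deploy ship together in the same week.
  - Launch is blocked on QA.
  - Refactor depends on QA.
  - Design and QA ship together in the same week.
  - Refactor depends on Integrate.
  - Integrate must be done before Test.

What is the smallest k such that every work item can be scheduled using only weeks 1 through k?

The precedence chain requires at least 2 distinct weeks.
With at most 3 per week and 7 work items, at least 3 weeks are needed.
3 works (last occupied week: week 3): for example Design -> week 1; Launch -> week 3; Deploy -> week 3; Refactor -> week 2; Integrate -> week 1; Test -> week 2; QA -> week 1.

3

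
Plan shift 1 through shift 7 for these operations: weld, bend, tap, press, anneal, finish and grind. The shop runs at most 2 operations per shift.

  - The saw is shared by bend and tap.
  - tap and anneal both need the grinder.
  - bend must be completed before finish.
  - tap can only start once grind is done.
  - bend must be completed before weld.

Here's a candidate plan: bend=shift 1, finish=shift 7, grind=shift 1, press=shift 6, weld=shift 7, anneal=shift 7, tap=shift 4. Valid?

tap and anneal both need the grinder — holds.
bend must be completed before finish — holds.
The saw is shared by bend and tap — holds.
tap can only start once grind is done — holds.
bend must be completed before weld — holds.
The shop runs at most 2 operations per shift — violated.

No — it violates: The shop runs at most 2 operations per shift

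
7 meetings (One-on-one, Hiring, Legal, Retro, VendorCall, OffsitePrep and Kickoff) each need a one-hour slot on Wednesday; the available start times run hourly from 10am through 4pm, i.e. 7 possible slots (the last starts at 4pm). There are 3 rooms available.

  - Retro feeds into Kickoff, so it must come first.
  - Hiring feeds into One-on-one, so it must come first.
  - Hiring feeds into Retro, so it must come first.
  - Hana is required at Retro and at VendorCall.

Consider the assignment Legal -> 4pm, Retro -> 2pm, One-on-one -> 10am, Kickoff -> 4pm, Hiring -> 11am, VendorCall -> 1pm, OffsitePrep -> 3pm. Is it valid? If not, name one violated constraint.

No. Hiring feeds into One-on-one, so it must come first is not satisfied.

Retro feeds into Kickoff, so it must come first — holds.
Hiring feeds into One-on-one, so it must come first — violated.
Hana is required at Retro and at VendorCall — holds.
There are 3 rooms available — holds.
Hiring feeds into Retro, so it must come first — holds.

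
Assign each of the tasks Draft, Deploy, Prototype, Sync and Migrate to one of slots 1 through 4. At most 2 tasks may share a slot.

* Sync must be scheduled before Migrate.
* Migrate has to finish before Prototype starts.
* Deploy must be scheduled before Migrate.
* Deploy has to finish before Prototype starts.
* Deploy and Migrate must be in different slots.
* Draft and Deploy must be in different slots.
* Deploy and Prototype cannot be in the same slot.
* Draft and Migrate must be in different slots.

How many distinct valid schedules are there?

12

Splitting on Draft: it can be 1 (2), 2 (2), 3 (2), 4 (6). Listing each branch's schedules as (Deploy, Prototype, Sync, Migrate):
Draft=1: (2,4,1,3) (2,4,2,3) — 2.
Draft=2: (1,4,1,3) (1,4,2,3) — 2.
Draft=3: (1,3,1,2) (1,4,1,2) — 2.
Draft=4: (1,3,1,2) (1,4,1,2) (1,4,1,3) (1,4,2,3) (2,4,1,3) (2,4,2,3) — 6.
Summing: 2 + 2 + 2 + 6 = 12.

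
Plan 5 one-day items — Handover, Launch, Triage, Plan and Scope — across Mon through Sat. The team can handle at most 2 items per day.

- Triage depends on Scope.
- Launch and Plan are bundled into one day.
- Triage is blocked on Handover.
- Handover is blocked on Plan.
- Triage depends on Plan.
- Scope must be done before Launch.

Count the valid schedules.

Splitting on Handover: it can be Wed (3), Thu (6), Fri (6). Listing each branch's schedules as (Launch, Triage, Plan, Scope):
Handover=Wed: (Tue,Thu,Tue,Mon) (Tue,Fri,Tue,Mon) (Tue,Sat,Tue,Mon) — 3.
Handover=Thu: (Tue,Fri,Tue,Mon) (Tue,Sat,Tue,Mon) (Wed,Fri,Wed,Mon) (Wed,Fri,Wed,Tue) (Wed,Sat,Wed,Mon) (Wed,Sat,Wed,Tue) — 6.
Handover=Fri: (Tue,Sat,Tue,Mon) (Wed,Sat,Wed,Mon) (Wed,Sat,Wed,Tue) (Thu,Sat,Thu,Mon) (Thu,Sat,Thu,Tue) (Thu,Sat,Thu,Wed) — 6.
Summing: 3 + 6 + 6 = 15.

15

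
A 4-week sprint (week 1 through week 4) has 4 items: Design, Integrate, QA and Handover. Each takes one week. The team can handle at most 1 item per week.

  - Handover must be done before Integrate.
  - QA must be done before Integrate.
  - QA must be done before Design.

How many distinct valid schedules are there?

5

Splitting on Design: it can be week 2 (1), week 3 (2), week 4 (2). Listing each branch's schedules as (Integrate, QA, Handover) by week number:
Design=week 2: (4,1,3) — 1.
Design=week 3: (4,1,2) (4,2,1) — 2.
Design=week 4: (3,1,2) (3,2,1) — 2.
Summing: 1 + 2 + 2 = 5.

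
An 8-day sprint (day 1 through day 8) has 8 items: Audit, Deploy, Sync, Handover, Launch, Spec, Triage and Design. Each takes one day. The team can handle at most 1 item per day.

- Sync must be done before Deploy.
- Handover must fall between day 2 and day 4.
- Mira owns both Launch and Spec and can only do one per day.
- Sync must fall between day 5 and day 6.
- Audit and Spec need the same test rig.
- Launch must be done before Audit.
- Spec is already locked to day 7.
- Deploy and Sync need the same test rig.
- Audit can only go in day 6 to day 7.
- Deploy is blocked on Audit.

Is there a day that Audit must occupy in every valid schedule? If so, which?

Audit's window is day 6–day 7.
Spec is fixed at day 7, and Audit can't share a day with Spec.
So Audit must be day 6.

day 6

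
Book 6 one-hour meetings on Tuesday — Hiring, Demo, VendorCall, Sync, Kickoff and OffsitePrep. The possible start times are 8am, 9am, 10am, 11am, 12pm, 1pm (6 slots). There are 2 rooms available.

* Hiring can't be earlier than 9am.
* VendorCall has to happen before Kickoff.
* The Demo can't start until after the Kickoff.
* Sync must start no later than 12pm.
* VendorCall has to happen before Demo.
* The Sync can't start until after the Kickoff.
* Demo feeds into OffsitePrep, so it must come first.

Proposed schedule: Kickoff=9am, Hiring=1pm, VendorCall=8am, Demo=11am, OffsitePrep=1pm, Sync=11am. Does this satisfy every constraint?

Yes

VendorCall has to happen before Demo — holds.
The Demo can't start until after the Kickoff — holds.
VendorCall has to happen before Kickoff — holds.
Hiring can't be earlier than 9am — holds.
The Sync can't start until after the Kickoff — holds.
Sync must start no later than 12pm — holds.
Demo feeds into OffsitePrep, so it must come first — holds.
There are 2 rooms available — holds.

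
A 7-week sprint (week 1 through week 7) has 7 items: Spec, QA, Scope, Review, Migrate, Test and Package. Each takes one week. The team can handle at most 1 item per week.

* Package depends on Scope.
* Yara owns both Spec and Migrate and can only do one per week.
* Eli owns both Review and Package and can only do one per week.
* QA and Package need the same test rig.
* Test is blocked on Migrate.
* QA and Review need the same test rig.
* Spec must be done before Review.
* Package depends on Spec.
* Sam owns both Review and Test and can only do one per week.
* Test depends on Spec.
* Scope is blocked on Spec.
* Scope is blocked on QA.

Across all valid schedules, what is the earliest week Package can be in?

Precedence pushes Package to at least week 3.
Package at week 4 is achievable: Package -> week 4; Review -> week 7; QA -> week 2; Scope -> week 3; Spec -> week 1; Test -> week 6; Migrate -> week 5.
Nothing earlier works — the conflict and capacity constraints rule out every week before week 4.

week 4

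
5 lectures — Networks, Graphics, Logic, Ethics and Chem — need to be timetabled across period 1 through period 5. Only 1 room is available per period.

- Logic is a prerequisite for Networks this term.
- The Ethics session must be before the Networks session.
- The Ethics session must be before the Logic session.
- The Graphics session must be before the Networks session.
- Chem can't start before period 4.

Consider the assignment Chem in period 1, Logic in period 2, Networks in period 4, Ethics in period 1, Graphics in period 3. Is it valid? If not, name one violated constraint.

No. Chem can't start before period 4 is not satisfied.

Chem can't start before period 4 — violated.
Logic is a prerequisite for Networks this term — holds.
The Graphics session must be before the Networks session — holds.
The Ethics session must be before the Networks session — holds.
The Ethics session must be before the Logic session — holds.
Only 1 room is available per period — violated.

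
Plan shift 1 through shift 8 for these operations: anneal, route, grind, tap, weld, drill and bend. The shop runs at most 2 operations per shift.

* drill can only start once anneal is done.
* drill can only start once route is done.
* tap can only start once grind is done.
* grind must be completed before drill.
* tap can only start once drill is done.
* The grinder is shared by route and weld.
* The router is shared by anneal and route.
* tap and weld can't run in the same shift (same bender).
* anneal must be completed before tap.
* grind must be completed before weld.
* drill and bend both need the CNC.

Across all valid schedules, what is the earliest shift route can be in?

Downstream work caps route at shift 6.
route at shift 1 is achievable: weld in shift 2, route in shift 1, tap in shift 4, anneal in shift 2, grind in shift 1, drill in shift 3, bend in shift 4.

shift 1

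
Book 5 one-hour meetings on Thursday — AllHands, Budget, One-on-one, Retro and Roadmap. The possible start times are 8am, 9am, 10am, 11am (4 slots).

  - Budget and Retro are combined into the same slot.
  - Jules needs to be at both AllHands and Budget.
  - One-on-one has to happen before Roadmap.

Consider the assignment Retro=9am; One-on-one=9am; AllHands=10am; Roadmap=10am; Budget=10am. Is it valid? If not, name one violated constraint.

One-on-one has to happen before Roadmap — holds.
Jules needs to be at both AllHands and Budget — violated.
Budget and Retro are combined into the same slot — violated.

Invalid. Jules needs to be at both AllHands and Budget.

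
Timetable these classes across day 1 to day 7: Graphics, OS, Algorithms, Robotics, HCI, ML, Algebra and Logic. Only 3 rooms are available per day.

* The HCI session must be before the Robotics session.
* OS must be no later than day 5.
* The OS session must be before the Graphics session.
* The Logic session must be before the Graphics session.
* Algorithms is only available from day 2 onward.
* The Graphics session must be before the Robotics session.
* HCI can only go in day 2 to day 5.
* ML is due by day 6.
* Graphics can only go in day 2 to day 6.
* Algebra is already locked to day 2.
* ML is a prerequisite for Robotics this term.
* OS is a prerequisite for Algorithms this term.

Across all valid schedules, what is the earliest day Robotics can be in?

day 3

Precedence pushes Robotics to at least day 3.
Robotics at day 3 is achievable: Logic in day 1, Algorithms in day 3, HCI in day 2, Algebra in day 2, Robotics in day 3, ML in day 1, Graphics in day 2, OS in day 1.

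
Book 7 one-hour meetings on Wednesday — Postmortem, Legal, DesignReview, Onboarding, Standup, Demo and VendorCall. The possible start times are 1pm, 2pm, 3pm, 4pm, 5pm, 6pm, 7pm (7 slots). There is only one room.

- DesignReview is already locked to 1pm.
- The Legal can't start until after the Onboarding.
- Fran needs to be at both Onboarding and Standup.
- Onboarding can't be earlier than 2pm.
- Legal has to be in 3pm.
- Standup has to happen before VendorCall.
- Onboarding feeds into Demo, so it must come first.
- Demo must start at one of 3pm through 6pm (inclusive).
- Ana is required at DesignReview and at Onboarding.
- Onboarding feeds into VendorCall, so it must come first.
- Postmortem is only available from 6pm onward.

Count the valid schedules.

5

Splitting on Postmortem: it can be 6pm (2), 7pm (3). Listing each branch's schedules as (Legal, DesignReview, Onboarding, Standup, Demo, VendorCall):
Postmortem=6pm: (3pm,1pm,2pm,4pm,5pm,7pm) (3pm,1pm,2pm,5pm,4pm,7pm) — 2.
Postmortem=7pm: (3pm,1pm,2pm,4pm,5pm,6pm) (3pm,1pm,2pm,4pm,6pm,5pm) (3pm,1pm,2pm,5pm,4pm,6pm) — 3.
Summing: 2 + 3 = 5.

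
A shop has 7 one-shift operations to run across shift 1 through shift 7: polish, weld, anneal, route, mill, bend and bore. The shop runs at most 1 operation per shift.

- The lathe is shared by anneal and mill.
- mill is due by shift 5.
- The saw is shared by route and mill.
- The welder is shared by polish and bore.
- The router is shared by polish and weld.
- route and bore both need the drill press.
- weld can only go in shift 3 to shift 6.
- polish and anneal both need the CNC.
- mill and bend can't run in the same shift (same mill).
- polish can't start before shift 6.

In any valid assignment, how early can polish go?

Polish is available from shift 6.
polish at shift 6 is achievable: weld in shift 3; anneal in shift 2; bend in shift 5; mill in shift 1; bore in shift 7; polish in shift 6; route in shift 4.

shift 6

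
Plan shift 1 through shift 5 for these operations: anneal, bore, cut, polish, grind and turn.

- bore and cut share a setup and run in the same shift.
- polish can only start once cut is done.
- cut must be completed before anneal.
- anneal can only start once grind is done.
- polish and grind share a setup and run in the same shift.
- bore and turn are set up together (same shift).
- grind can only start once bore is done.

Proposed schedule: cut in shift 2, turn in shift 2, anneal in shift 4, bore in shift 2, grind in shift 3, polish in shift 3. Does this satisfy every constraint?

bore and turn are set up together (same shift) — holds.
anneal can only start once grind is done — holds.
polish can only start once cut is done — holds.
grind can only start once bore is done — holds.
cut must be completed before anneal — holds.
bore and cut share a setup and run in the same shift — holds.
polish and grind share a setup and run in the same shift — holds.

Valid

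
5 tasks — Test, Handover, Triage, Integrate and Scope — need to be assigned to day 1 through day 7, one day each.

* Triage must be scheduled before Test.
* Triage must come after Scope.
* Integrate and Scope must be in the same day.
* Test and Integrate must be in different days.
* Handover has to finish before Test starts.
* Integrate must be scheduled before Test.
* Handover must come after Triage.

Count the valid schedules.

35

Splitting on Test: it can be day 4 (1), day 5 (4), day 6 (10), day 7 (20). Listing each branch's schedules as (Handover, Triage, Integrate, Scope) by day number:
Test=day 4: (3,2,1,1) — 1.
Test=day 5: (3,2,1,1) (4,2,1,1) (4,3,1,1) (4,3,2,2) — 4.
Test=day 6: (3,2,1,1) (4,2,1,1) (4,3,1,1) (4,3,2,2) (5,2,1,1) (5,3,1,1) (5,3,2,2) (5,4,1,1) (5,4,2,2) (5,4,3,3) — 10.
Test=day 7: (3,2,1,1) (4,2,1,1) (4,3,1,1) (4,3,2,2) (5,2,1,1) (5,3,1,1) (5,3,2,2) (5,4,1,1) (5,4,2,2) (5,4,3,3) (6,2,1,1) (6,3,1,1) (6,3,2,2) (6,4,1,1) (6,4,2,2) (6,4,3,3) (6,5,1,1) (6,5,2,2) (6,5,3,3) (6,5,4,4) — 20.
Summing: 1 + 4 + 10 + 20 = 35.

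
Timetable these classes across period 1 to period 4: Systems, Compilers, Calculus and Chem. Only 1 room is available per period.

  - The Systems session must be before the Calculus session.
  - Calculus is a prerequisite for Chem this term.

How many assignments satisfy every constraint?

Enumerating: Chem -> period 3, Systems -> period 1, Compilers -> period 4, Calculus -> period 2 | Calculus -> period 2; Systems -> period 1; Compilers -> period 3; Chem -> period 4 | Calculus in period 3, Systems in period 1, Chem in period 4, Compilers in period 2 | Calculus in period 3; Chem in period 4; Compilers in period 1; Systems in period 2.

4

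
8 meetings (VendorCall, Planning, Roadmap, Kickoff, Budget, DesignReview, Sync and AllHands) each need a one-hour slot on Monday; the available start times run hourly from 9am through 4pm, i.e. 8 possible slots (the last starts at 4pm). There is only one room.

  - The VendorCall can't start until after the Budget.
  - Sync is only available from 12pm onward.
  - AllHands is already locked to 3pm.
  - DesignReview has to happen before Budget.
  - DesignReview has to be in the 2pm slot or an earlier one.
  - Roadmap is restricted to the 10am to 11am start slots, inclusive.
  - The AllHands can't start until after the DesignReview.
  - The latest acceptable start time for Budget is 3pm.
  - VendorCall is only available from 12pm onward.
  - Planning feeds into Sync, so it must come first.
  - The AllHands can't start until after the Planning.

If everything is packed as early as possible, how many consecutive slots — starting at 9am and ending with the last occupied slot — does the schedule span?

8

The precedence chain requires at least 3 distinct slots.
With at most 1 per slot and 8 meetings, at least 8 slots are needed.
AllHands can't be placed before 3pm — that is slot 7 counting from 9am — so the schedule must run through at least 7 slots.
8 works (last occupied slot: 4pm): for example Roadmap in 10am, Budget in 11am, Kickoff in 4pm, DesignReview in 9am, AllHands in 3pm, Planning in 1pm, VendorCall in 12pm, Sync in 2pm.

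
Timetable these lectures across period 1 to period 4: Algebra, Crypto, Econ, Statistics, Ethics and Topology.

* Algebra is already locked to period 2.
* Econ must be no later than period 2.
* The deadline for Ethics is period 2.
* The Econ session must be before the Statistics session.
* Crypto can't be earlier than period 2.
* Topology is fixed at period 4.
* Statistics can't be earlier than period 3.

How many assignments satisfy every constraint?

24

Splitting on Crypto: it can be period 2 (8), period 3 (8), period 4 (8). Listing each branch's schedules as (Algebra, Econ, Statistics, Ethics, Topology) by period number:
Crypto=period 2: (2,1,3,1,4) (2,1,3,2,4) (2,1,4,1,4) (2,1,4,2,4) (2,2,3,1,4) (2,2,3,2,4) (2,2,4,1,4) (2,2,4,2,4) — 8.
Crypto=period 3: (2,1,3,1,4) (2,1,3,2,4) (2,1,4,1,4) (2,1,4,2,4) (2,2,3,1,4) (2,2,3,2,4) (2,2,4,1,4) (2,2,4,2,4) — 8.
Crypto=period 4: (2,1,3,1,4) (2,1,3,2,4) (2,1,4,1,4) (2,1,4,2,4) (2,2,3,1,4) (2,2,3,2,4) (2,2,4,1,4) (2,2,4,2,4) — 8.
Summing: 8 + 8 + 8 = 24.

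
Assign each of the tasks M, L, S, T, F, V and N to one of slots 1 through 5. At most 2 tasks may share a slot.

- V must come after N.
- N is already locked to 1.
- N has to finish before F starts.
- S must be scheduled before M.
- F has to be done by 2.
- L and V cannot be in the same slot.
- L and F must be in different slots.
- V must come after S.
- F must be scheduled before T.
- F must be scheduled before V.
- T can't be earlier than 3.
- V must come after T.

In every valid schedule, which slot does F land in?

Precedence pushes F to at least 2; F's own window allows nothing later than 2.
So F is pinned to 2.

2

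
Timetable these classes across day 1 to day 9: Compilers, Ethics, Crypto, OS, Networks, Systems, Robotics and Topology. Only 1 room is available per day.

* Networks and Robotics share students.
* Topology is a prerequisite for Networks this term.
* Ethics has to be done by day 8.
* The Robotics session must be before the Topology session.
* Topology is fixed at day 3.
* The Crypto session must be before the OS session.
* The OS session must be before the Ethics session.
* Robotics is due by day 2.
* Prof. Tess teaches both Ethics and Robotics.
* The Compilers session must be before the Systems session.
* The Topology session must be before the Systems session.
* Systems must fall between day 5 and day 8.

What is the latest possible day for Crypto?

day 6

Downstream work caps Crypto at day 6.
Crypto at day 6 is achievable: Crypto -> day 6, Topology -> day 3, Networks -> day 4, Ethics -> day 8, Compilers -> day 2, OS -> day 7, Systems -> day 5, Robotics -> day 1.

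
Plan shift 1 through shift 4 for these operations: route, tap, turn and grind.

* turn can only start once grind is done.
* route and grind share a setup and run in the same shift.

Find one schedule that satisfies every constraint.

route -> shift 1, tap -> shift 1, turn -> shift 2, grind -> shift 1

Checking: grind(shift 1) before turn(shift 2); route = grind = shift 1.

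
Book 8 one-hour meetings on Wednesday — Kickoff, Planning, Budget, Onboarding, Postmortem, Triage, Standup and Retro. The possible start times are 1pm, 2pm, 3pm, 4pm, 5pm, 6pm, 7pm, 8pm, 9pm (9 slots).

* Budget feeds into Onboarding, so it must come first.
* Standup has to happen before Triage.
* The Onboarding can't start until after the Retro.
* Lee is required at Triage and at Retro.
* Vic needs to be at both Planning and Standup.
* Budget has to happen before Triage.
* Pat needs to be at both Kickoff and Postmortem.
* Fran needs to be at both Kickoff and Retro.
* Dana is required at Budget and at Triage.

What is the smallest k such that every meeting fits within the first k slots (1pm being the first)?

2

The precedence chain requires at least 2 distinct slots.
2 works (last occupied slot: 2pm): for example Postmortem=1pm, Kickoff=2pm, Planning=2pm, Budget=1pm, Retro=1pm, Onboarding=2pm, Standup=1pm, Triage=2pm.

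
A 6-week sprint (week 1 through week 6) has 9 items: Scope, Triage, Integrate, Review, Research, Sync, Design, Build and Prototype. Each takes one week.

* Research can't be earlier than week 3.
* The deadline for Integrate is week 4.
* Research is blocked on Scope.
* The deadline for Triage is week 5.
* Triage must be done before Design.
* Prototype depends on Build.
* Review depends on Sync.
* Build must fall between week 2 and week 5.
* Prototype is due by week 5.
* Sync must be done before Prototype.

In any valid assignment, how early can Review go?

Precedence pushes Review to at least week 2.
Review at week 2 is achievable: Research in week 3, Triage in week 1, Review in week 2, Build in week 2, Design in week 2, Scope in week 1, Sync in week 1, Prototype in week 3, Integrate in week 1.

week 2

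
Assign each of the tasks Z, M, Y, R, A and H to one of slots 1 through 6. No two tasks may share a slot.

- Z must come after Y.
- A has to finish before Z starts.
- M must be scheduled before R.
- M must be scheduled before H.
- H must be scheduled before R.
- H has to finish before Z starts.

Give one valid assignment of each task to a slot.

A=4; R=6; M=1; Y=3; H=2; Z=5

Checking: M(1) before R(6); M(1) before H(2); H(2) before Z(5); Y(3) before Z(5); H(2) before R(6); A(4) before Z(5); max 1 per slot (cap 1).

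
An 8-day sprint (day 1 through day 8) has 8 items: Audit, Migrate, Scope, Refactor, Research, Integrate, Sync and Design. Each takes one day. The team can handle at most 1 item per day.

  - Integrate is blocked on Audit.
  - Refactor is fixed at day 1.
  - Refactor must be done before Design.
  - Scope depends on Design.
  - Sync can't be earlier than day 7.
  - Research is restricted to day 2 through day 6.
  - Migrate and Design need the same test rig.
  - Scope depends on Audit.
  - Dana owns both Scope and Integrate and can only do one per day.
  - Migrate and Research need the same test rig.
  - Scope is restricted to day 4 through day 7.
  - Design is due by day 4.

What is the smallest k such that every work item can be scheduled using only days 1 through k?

8

The precedence chain requires at least 3 distinct days.
With at most 1 per day and 8 work items, at least 8 days are needed.
Sync can't be placed before day 7, so the schedule must run through at least day 7.
8 works (last occupied day: day 8): for example Sync=day 7; Design=day 2; Research=day 5; Refactor=day 1; Scope=day 4; Audit=day 3; Migrate=day 8; Integrate=day 6.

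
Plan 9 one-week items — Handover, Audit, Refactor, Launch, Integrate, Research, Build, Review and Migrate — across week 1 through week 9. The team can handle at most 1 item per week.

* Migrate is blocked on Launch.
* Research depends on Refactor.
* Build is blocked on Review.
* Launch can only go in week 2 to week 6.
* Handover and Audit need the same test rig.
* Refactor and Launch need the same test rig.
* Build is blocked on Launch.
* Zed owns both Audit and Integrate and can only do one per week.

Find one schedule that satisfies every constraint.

Refactor=week 4; Review=week 1; Audit=week 8; Research=week 5; Build=week 3; Migrate=week 6; Launch=week 2; Integrate=week 9; Handover=week 7

Checking: Launch(week 2) before Build(week 3); Refactor(week 4) before Research(week 5); Launch(week 2) before Migrate(week 6); Review(week 1) before Build(week 3); Refactor(week 4) != Launch(week 2); Handover(week 7) != Audit(week 8); Audit(week 8) != Integrate(week 9); Launch=week 2 in [week 2,week 6]; max 1 per week (cap 1).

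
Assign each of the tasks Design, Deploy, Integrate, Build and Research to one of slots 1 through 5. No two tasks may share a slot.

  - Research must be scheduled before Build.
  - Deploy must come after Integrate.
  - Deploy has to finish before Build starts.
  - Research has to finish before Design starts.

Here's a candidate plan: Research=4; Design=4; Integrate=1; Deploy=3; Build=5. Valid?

Deploy has to finish before Build starts — holds.
Research has to finish before Design starts — violated.
Deploy must come after Integrate — holds.
Research must be scheduled before Build — holds.
No two tasks may share a slot — violated.

No — it violates: No two tasks may share a slot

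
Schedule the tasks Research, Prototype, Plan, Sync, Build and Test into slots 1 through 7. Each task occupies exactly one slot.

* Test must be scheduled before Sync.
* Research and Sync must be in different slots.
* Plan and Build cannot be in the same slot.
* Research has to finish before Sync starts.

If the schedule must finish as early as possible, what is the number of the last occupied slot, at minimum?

The precedence chain requires at least 2 distinct slots.
2 works (last occupied slot: 2): for example Research=1; Plan=1; Prototype=1; Build=2; Test=1; Sync=2.

slot 2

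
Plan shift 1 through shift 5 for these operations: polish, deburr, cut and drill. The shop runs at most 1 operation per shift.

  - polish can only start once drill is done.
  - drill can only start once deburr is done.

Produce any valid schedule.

cut=shift 4; drill=shift 2; polish=shift 3; deburr=shift 1

Checking: deburr(shift 1) before drill(shift 2); drill(shift 2) before polish(shift 3); max 1 per shift (cap 1).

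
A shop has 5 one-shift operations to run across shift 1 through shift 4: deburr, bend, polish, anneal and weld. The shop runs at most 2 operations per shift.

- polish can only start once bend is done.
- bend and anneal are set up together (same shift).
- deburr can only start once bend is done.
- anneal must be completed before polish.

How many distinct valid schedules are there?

36

Splitting on deburr: it can be shift 2 (8), shift 3 (13), shift 4 (15). Listing each branch's schedules as (bend, polish, anneal, weld) by shift number:
deburr=shift 2: (1,2,1,3) (1,2,1,4) (1,3,1,2) (1,3,1,3) (1,3,1,4) (1,4,1,2) (1,4,1,3) (1,4,1,4) — 8.
deburr=shift 3: (1,2,1,2) (1,2,1,3) (1,2,1,4) (1,3,1,2) (1,3,1,4) (1,4,1,2) (1,4,1,3) (1,4,1,4) (2,3,2,1) (2,3,2,4) (2,4,2,1) (2,4,2,3) (2,4,2,4) — 13.
deburr=shift 4: (1,2,1,2) (1,2,1,3) (1,2,1,4) (1,3,1,2) (1,3,1,3) (1,3,1,4) (1,4,1,2) (1,4,1,3) (2,3,2,1) (2,3,2,3) (2,3,2,4) (2,4,2,1) (2,4,2,3) (3,4,3,1) (3,4,3,2) — 15.
Summing: 8 + 13 + 15 = 36.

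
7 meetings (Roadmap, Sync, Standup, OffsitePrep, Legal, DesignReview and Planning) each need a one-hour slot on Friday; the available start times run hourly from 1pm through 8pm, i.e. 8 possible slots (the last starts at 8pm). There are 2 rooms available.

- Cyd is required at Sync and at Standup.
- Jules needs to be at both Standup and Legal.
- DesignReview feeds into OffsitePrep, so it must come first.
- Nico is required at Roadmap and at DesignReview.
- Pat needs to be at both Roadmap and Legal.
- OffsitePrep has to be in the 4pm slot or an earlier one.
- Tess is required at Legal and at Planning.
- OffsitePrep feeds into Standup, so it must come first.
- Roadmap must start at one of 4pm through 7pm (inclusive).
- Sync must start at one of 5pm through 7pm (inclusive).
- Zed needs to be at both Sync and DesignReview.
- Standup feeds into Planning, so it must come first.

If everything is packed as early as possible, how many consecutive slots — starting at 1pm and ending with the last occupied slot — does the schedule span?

5 slots

The precedence chain requires at least 4 distinct slots.
With at most 2 per slot and 7 meetings, at least 4 slots are needed.
Sync can't be placed before 5pm — that is slot 5 counting from 1pm — so the schedule must run through at least 5 slots.
5 works (last occupied slot: 5pm): for example Sync=5pm; OffsitePrep=2pm; Roadmap=4pm; Planning=4pm; Legal=1pm; Standup=3pm; DesignReview=1pm.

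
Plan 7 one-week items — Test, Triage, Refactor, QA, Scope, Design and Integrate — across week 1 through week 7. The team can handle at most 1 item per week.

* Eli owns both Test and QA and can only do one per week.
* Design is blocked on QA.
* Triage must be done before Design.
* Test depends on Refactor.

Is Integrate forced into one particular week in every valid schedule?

Integrate can be week 1 (e.g. QA=week 3, Refactor=week 5, Test=week 6, Design=week 4, Triage=week 2, Integrate=week 1, Scope=week 7) or week 2 (e.g. Design in week 4; Scope in week 7; QA in week 3; Refactor in week 5; Test in week 6; Integrate in week 2; Triage in week 1).

No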